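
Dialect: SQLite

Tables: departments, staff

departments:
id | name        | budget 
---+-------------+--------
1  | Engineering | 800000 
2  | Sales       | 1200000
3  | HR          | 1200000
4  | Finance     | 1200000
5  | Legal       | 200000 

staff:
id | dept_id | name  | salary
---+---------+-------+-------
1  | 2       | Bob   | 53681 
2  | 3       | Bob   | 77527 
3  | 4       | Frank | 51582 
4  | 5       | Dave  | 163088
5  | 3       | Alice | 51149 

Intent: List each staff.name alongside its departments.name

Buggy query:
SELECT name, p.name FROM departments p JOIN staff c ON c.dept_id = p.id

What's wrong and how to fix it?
Bug: Both tables have a 'name' column; the unqualified reference is ambiguous

Fix: Prefix ambiguous columns with the table alias

Corrected query:
SELECT c.name, p.name FROM departments p JOIN staff c ON c.dept_id = p.id

Result:
name  | name   
------+--------
Bob   | Sales  
Bob   | HR     
Frank | Finance
Dave  | Legal  
Alice | HR     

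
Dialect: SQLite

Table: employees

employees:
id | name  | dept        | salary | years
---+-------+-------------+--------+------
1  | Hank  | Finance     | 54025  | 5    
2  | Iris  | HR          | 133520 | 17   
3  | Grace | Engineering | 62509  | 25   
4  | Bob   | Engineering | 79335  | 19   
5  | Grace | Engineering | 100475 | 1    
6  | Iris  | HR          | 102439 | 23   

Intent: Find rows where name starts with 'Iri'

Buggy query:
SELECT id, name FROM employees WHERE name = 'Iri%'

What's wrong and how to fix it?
Bug: Wildcards only work with LIKE; '=' treats '%' as a literal character

Fix: Use LIKE for wildcard pattern matching

Corrected query:
SELECT id, name FROM employees WHERE name LIKE 'Iri%'

Result:
id | name
---+-----
2  | Iris
6  | Iris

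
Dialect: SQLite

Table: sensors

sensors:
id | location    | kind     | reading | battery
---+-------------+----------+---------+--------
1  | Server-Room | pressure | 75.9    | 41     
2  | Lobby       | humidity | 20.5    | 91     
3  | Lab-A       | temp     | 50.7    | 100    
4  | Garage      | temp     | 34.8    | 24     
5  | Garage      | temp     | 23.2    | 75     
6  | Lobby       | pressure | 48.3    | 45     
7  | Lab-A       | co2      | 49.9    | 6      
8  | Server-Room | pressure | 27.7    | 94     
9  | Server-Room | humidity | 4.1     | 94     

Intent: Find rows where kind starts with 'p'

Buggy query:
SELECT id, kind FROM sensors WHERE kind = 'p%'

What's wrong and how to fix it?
Bug: '=' compares the literal string including the % character; pattern matching needs LIKE

Fix: Use LIKE for wildcard pattern matching

Corrected query:
SELECT id, kind FROM sensors WHERE kind LIKE 'p%'

Result:
id | kind    
---+---------
1  | pressure
6  | pressure
8  | pressure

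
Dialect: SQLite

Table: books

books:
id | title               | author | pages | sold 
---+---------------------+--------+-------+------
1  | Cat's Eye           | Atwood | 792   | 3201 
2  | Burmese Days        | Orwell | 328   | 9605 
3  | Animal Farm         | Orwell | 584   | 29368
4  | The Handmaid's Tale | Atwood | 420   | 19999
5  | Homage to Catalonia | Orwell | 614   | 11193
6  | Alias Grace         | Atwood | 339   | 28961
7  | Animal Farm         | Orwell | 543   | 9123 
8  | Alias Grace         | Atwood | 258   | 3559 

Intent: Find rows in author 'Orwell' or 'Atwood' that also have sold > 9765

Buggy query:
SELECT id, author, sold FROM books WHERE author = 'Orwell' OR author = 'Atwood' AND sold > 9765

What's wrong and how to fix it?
Bug: Without parentheses, AND is evaluated before OR, so the sold filter only applies to the 'Atwood' branch

Fix: Group the OR with parentheses (or use IN), then AND the threshold

Corrected query:
SELECT id, author, sold FROM books WHERE (author = 'Orwell' OR author = 'Atwood') AND sold > 9765

Result:
id | author | sold 
---+--------+------
3  | Orwell | 29368
4  | Atwood | 19999
5  | Orwell | 11193
6  | Atwood | 28961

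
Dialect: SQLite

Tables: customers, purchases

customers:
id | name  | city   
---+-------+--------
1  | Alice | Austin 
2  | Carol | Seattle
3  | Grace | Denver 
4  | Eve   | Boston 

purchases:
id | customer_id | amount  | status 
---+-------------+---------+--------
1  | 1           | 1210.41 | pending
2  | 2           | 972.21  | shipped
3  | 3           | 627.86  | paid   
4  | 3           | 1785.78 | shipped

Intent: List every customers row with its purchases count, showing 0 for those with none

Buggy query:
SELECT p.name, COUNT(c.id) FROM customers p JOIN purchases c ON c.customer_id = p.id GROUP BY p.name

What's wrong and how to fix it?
Bug: An inner join excludes parents with zero children

Fix: Use LEFT JOIN so parents without children still appear (COUNT(c.id) gives 0)

Corrected query:
SELECT p.name, COUNT(c.id) FROM customers p LEFT JOIN purchases c ON c.customer_id = p.id GROUP BY p.name

Result:
name  | COUNT(c.id)
------+------------
Alice | 1          
Carol | 1          
Eve   | 0          
Grace | 2          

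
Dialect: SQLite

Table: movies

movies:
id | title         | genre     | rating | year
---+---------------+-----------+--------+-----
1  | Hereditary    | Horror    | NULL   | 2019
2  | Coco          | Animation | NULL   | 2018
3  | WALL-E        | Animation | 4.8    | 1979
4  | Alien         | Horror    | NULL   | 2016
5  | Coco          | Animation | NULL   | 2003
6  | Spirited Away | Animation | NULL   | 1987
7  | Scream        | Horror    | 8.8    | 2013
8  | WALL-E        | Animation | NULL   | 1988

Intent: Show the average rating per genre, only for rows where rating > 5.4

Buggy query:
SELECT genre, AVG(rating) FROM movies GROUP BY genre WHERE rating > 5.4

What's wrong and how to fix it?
Bug: Row-level WHERE must come before GROUP BY in the clause order

Fix: Place WHERE between FROM and GROUP BY

Corrected query:
SELECT genre, AVG(rating) FROM movies WHERE rating > 5.4 GROUP BY genre

Result:
genre  | AVG(rating)
-------+------------
Horror | 8.8        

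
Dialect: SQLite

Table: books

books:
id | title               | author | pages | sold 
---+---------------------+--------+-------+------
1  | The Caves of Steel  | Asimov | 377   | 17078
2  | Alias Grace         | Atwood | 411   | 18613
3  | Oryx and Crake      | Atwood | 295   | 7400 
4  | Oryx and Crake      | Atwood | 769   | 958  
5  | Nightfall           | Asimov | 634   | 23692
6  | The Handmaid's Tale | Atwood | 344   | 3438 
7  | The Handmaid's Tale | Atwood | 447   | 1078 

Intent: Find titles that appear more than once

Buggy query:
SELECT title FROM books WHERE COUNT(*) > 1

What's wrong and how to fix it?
Bug: COUNT(*) is an aggregate and cannot be used in WHERE

Fix: Group first, then use HAVING for the count condition

Corrected query:
SELECT title FROM books GROUP BY title HAVING COUNT(*) > 1

Result:
title              
-------------------
Oryx and Crake     
The Handmaid's Tale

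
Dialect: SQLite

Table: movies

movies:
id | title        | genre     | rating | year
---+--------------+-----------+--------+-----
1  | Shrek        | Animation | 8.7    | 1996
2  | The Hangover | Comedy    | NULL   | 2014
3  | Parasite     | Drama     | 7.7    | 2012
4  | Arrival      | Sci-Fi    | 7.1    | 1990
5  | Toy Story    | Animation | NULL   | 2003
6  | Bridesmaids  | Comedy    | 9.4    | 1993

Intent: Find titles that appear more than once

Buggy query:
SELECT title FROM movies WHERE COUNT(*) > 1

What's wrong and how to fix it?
Bug: WHERE can't reference COUNT(*); aggregates are computed after WHERE

Fix: Group first, then use HAVING for the count condition

Corrected query:
SELECT title FROM movies GROUP BY title HAVING COUNT(*) > 1

Result:
(no rows)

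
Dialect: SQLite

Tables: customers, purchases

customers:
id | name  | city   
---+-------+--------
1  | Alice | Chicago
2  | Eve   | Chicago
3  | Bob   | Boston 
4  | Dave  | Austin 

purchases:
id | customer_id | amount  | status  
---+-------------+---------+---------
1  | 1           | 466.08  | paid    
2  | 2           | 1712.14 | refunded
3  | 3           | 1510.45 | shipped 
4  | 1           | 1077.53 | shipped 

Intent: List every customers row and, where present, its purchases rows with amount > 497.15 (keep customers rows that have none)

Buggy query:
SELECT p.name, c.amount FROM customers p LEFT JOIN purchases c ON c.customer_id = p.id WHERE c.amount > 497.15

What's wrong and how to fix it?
Bug: Filtering c.amount in WHERE discards the NULL rows produced by LEFT JOIN, turning it into an inner join

Fix: Put 'c.amount > 497.15' in the JOIN's ON clause instead of WHERE

Corrected query:
SELECT p.name, c.amount FROM customers p LEFT JOIN purchases c ON c.customer_id = p.id AND c.amount > 497.15

Result:
name  | amount 
------+--------
Alice | 1077.53
Eve   | 1712.14
Bob   | 1510.45
Dave  | NULL   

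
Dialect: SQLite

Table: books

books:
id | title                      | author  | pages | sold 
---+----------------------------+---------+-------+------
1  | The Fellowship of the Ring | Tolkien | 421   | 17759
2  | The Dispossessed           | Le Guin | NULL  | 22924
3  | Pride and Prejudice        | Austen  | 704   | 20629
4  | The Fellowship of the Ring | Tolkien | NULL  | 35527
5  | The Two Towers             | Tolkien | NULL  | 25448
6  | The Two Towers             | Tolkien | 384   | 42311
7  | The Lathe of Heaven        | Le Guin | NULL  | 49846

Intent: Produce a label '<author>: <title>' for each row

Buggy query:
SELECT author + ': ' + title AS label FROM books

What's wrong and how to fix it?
Bug: '+' is numeric addition; on text columns SQLite converts them to 0 instead of concatenating

Fix: Replace + with || to concatenate text

Corrected query:
SELECT author || ': ' || title AS label FROM books

Result:
label                              
-----------------------------------
Tolkien: The Fellowship of the Ring
Le Guin: The Dispossessed          
Austen: Pride and Prejudice        
Tolkien: The Fellowship of the Ring
Tolkien: The Two Towers            
Tolkien: The Two Towers            
Le Guin: The Lathe of Heaven       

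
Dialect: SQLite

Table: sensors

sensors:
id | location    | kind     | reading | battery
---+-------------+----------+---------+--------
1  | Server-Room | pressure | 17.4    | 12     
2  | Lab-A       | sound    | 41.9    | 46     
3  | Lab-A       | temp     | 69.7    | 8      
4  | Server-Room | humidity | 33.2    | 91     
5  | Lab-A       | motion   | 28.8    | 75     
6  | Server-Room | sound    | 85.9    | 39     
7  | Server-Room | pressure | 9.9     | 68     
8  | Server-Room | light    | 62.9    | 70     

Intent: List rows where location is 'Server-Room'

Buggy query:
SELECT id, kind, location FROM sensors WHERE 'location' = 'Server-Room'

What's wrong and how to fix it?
Bug: 'location' in single quotes is a string literal, not the column; the comparison is literal-vs-literal and never true

Fix: Reference the column as location without single quotes

Corrected query:
SELECT id, kind, location FROM sensors WHERE location = 'Server-Room'

Result:
id | kind     | location   
---+----------+------------
1  | pressure | Server-Room
4  | humidity | Server-Room
6  | sound    | Server-Room
7  | pressure | Server-Room
8  | light    | Server-Room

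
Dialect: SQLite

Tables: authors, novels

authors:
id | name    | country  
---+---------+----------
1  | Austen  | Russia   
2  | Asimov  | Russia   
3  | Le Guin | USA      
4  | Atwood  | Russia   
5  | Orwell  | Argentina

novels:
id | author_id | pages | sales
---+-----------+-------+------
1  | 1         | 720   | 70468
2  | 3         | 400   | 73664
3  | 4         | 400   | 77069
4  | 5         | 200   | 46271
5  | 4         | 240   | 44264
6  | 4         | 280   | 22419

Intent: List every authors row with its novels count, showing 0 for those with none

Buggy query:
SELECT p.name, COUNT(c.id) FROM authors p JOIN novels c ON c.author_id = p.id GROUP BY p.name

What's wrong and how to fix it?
Bug: INNER JOIN drops authors rows that have no matching novels rows

Fix: Switch to LEFT JOIN to retain unmatched parent rows

Corrected query:
SELECT p.name, COUNT(c.id) FROM authors p LEFT JOIN novels c ON c.author_id = p.id GROUP BY p.name

Result:
name    | COUNT(c.id)
--------+------------
Asimov  | 0          
Atwood  | 3          
Austen  | 1          
Le Guin | 1          
Orwell  | 1          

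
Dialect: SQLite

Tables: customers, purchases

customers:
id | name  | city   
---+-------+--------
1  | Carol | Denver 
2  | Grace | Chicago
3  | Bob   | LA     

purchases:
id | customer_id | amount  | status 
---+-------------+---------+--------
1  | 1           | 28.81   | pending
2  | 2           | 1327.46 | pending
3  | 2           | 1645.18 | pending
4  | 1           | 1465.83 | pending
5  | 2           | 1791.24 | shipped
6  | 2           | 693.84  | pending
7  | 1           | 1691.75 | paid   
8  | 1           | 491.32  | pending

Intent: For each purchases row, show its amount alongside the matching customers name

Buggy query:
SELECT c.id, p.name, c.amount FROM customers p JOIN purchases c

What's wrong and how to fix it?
Bug: JOIN with no ON clause produces a cartesian product; every purchases row pairs with every customers row

Fix: Add ON c.customer_id = p.id to the JOIN

Corrected query:
SELECT c.id, p.name, c.amount FROM customers p JOIN purchases c ON c.customer_id = p.id

Result:
id | name  | amount 
---+-------+--------
1  | Carol | 28.81  
2  | Grace | 1327.46
3  | Grace | 1645.18
4  | Carol | 1465.83
5  | Grace | 1791.24
6  | Grace | 693.84 
7  | Carol | 1691.75
8  | Carol | 491.32 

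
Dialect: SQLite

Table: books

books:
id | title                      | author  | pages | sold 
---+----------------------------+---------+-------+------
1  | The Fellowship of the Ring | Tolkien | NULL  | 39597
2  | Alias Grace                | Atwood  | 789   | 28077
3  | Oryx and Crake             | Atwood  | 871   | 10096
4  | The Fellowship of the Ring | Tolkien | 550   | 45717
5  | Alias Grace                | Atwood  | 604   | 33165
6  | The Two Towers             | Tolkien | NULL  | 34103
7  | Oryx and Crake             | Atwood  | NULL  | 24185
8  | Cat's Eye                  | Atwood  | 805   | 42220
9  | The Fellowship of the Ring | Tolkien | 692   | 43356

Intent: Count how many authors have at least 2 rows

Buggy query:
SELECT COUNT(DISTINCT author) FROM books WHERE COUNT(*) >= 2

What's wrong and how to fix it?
Bug: WHERE filters individual rows, not groups, so a group-level COUNT is invalid there

Fix: Group first with HAVING COUNT(*) >= 2, then COUNT the resulting groups

Corrected query:
SELECT COUNT(*) FROM (SELECT author FROM books GROUP BY author HAVING COUNT(*) >= 2)

Result:
COUNT(*)
--------
2       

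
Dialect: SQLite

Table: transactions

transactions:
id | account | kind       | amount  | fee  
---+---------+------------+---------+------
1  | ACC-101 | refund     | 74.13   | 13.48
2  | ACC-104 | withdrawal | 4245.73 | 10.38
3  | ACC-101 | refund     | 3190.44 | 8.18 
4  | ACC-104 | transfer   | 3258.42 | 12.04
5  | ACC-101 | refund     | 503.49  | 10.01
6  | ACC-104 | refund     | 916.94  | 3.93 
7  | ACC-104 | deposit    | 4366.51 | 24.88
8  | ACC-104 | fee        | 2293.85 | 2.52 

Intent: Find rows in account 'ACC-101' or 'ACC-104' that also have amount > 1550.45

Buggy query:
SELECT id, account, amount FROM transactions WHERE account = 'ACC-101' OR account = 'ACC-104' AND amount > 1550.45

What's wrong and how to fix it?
Bug: AND binds tighter than OR, so this parses as account = 'ACC-101' OR (account = 'ACC-104' AND amount > 1550.45)

Fix: Add parentheses around the OR so the AND applies to both alternatives

Corrected query:
SELECT id, account, amount FROM transactions WHERE (account = 'ACC-101' OR account = 'ACC-104') AND amount > 1550.45

Result:
id | account | amount 
---+---------+--------
2  | ACC-104 | 4245.73
3  | ACC-101 | 3190.44
4  | ACC-104 | 3258.42
7  | ACC-104 | 4366.51
8  | ACC-104 | 2293.85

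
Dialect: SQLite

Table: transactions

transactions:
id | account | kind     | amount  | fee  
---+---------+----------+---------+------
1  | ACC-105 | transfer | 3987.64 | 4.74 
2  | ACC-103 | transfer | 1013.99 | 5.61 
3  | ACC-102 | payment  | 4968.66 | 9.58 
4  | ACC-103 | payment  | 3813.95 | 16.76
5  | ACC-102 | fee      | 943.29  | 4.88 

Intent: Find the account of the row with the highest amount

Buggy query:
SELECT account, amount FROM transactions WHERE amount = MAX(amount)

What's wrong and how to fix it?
Bug: WHERE is evaluated per row; an aggregate over the whole table isn't defined there

Fix: Wrap MAX in a scalar subquery so WHERE compares against a single value

Corrected query:
SELECT account, amount FROM transactions WHERE amount = (SELECT MAX(amount) FROM transactions)

Result:
account | amount 
--------+--------
ACC-102 | 4968.66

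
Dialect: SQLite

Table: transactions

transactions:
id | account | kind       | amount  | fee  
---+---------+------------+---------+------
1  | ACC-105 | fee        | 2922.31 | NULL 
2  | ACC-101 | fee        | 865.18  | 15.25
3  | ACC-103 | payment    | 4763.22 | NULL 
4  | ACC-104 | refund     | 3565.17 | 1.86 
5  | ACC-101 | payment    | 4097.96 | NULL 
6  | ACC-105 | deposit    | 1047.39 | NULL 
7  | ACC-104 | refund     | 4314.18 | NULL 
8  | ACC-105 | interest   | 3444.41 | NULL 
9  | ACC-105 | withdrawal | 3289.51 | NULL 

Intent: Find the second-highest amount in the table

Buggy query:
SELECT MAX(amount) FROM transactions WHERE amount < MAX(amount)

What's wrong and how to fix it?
Bug: The inner MAX is an aggregate inside WHERE, which is not allowed

Fix: Put the inner MAX in a scalar subquery

Corrected query:
SELECT MAX(amount) FROM transactions WHERE amount < (SELECT MAX(amount) FROM transactions)

Result:
MAX(amount)
-----------
4314.18    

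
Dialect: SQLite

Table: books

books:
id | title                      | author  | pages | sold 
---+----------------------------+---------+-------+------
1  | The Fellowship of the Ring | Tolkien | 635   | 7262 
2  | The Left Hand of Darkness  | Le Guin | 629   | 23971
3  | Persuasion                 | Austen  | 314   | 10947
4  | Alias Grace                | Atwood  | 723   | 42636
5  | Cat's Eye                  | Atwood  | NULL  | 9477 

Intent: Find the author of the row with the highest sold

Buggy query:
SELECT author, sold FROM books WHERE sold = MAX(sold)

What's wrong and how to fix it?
Bug: MAX(sold) is an aggregate and cannot be used directly in WHERE

Fix: Wrap MAX in a scalar subquery so WHERE compares against a single value

Corrected query:
SELECT author, sold FROM books WHERE sold = (SELECT MAX(sold) FROM books)

Result:
author | sold 
-------+------
Atwood | 42636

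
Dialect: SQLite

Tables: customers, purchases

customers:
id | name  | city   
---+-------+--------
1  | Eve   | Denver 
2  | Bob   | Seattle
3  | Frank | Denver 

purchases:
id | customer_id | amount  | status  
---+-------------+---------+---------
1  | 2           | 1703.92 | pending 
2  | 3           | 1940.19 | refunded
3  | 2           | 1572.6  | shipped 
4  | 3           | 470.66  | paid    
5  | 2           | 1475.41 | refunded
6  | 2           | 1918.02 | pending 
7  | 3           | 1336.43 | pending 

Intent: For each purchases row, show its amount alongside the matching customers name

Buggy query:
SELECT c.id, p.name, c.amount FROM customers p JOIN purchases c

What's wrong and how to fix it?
Bug: Missing join condition: each purchases row is matched to all customers rows instead of just its own

Fix: Specify the join condition linking the foreign key to the parent id

Corrected query:
SELECT c.id, p.name, c.amount FROM customers p JOIN purchases c ON c.customer_id = p.id

Result:
id | name  | amount 
---+-------+--------
1  | Bob   | 1703.92
2  | Frank | 1940.19
3  | Bob   | 1572.6 
4  | Frank | 470.66 
5  | Bob   | 1475.41
6  | Bob   | 1918.02
7  | Frank | 1336.43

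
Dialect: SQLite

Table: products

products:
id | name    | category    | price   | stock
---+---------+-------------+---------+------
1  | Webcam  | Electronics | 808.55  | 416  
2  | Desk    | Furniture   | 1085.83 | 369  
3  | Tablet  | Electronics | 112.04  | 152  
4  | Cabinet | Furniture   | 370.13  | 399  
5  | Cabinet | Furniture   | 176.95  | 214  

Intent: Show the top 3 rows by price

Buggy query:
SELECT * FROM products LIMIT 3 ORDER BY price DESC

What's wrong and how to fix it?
Bug: ORDER BY cannot follow LIMIT; LIMIT is the final clause

Fix: Swap the clauses: ORDER BY first, then LIMIT

Corrected query:
SELECT * FROM products ORDER BY price DESC LIMIT 3

Result:
id | name    | category    | price   | stock
---+---------+-------------+---------+------
2  | Desk    | Furniture   | 1085.83 | 369  
1  | Webcam  | Electronics | 808.55  | 416  
4  | Cabinet | Furniture   | 370.13  | 399  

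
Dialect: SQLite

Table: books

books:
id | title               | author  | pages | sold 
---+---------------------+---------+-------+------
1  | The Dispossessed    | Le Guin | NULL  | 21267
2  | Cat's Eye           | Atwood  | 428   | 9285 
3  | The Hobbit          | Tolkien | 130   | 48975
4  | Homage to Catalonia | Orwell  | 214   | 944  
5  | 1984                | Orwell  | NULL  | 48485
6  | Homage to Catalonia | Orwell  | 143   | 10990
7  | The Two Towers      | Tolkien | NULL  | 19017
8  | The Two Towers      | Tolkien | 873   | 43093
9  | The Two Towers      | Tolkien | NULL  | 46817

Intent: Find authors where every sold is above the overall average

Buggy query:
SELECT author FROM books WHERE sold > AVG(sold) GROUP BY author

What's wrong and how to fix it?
Bug: WHERE evaluates per row before aggregation, so AVG() is unavailable

Fix: Compute the overall average in a scalar subquery and compare each group's MIN against it in HAVING

Corrected query:
SELECT author FROM books GROUP BY author HAVING MIN(sold) > (SELECT AVG(sold) FROM books)

Result:
(no rows)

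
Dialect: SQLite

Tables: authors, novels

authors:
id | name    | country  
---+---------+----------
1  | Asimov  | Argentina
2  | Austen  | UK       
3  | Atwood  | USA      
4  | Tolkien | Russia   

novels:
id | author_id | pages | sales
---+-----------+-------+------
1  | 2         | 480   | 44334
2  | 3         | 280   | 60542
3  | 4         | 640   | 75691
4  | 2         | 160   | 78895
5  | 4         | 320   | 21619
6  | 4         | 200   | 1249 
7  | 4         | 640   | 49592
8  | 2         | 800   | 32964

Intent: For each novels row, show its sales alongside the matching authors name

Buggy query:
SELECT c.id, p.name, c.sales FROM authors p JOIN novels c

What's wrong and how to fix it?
Bug: JOIN with no ON clause produces a cartesian product; every novels row pairs with every authors row

Fix: Specify the join condition linking the foreign key to the parent id

Corrected query:
SELECT c.id, p.name, c.sales FROM authors p JOIN novels c ON c.author_id = p.id

Result:
id | name    | sales
---+---------+------
1  | Austen  | 44334
2  | Atwood  | 60542
3  | Tolkien | 75691
4  | Austen  | 78895
5  | Tolkien | 21619
6  | Tolkien | 1249 
7  | Tolkien | 49592
8  | Austen  | 32964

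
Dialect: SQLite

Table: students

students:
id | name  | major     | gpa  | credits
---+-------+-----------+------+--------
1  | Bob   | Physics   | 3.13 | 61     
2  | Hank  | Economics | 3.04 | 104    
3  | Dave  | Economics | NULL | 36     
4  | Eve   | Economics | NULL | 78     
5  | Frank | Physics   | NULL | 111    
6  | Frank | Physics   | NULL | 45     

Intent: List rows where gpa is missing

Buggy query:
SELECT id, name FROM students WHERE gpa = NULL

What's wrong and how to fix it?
Bug: '= NULL' is always unknown in SQL three-valued logic, so no rows match

Fix: Replace '= NULL' with 'IS NULL'

Corrected query:
SELECT id, name FROM students WHERE gpa IS NULL

Result:
id | name 
---+------
3  | Dave 
4  | Eve  
5  | Frank
6  | Frank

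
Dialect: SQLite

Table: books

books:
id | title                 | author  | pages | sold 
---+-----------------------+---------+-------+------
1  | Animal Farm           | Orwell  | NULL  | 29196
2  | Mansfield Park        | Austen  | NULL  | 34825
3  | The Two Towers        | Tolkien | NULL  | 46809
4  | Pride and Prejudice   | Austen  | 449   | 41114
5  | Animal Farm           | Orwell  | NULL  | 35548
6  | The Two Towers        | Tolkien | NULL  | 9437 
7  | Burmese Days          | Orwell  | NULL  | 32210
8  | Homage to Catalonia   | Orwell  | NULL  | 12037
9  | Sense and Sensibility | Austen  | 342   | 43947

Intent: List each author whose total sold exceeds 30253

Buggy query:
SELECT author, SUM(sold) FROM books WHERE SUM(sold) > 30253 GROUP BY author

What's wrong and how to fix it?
Bug: Aggregate functions cannot appear in a WHERE clause

Fix: Move the aggregate condition to a HAVING clause

Corrected query:
SELECT author, SUM(sold) FROM books GROUP BY author HAVING SUM(sold) > 30253

Result:
author  | SUM(sold)
--------+----------
Austen  | 119886   
Orwell  | 108991   
Tolkien | 56246    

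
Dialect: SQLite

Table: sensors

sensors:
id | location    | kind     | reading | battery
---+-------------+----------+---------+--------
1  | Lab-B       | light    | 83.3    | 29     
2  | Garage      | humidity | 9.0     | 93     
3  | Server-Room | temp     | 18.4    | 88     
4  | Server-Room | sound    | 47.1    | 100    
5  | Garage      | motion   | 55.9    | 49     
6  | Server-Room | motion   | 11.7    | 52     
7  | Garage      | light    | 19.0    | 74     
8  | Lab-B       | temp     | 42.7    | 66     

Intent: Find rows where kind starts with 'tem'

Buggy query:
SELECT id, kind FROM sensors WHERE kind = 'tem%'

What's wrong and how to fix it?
Bug: Wildcards only work with LIKE; '=' treats '%' as a literal character

Fix: Replace '=' with LIKE so 'tem%' is treated as a pattern

Corrected query:
SELECT id, kind FROM sensors WHERE kind LIKE 'tem%'

Result:
id | kind
---+-----
3  | temp
8  | temp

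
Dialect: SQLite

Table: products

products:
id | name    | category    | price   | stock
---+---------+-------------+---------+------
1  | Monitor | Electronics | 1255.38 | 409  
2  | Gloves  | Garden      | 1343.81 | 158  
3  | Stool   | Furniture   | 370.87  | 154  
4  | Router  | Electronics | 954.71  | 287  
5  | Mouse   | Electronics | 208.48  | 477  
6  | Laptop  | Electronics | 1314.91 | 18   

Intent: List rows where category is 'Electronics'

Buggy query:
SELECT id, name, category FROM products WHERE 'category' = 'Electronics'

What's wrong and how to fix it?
Bug: 'category' in single quotes is a string literal, not the column; the comparison is literal-vs-literal and never true

Fix: Reference the column as category without single quotes

Corrected query:
SELECT id, name, category FROM products WHERE category = 'Electronics'

Result:
id | name    | category   
---+---------+------------
1  | Monitor | Electronics
4  | Router  | Electronics
5  | Mouse   | Electronics
6  | Laptop  | Electronics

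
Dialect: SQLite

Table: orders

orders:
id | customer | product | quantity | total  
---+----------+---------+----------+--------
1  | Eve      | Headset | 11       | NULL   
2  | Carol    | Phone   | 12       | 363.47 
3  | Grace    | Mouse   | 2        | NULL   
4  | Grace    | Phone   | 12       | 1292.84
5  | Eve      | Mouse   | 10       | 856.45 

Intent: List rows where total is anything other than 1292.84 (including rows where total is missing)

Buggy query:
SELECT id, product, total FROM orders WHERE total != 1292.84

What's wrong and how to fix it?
Bug: Inequality against NULL is unknown, not true; rows with NULL are dropped

Fix: Add an explicit OR total IS NULL to include the missing-value rows

Corrected query:
SELECT id, product, total FROM orders WHERE total != 1292.84 OR total IS NULL

Result:
id | product | total 
---+---------+-------
1  | Headset | NULL  
2  | Phone   | 363.47
3  | Mouse   | NULL  
5  | Mouse   | 856.45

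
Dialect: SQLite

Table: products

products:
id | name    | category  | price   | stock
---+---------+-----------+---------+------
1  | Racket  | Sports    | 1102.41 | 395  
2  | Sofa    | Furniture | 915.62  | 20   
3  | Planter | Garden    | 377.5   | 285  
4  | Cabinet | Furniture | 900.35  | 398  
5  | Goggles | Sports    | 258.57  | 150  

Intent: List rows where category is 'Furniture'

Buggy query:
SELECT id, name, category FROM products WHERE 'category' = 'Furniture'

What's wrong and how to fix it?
Bug: Single quotes denote string literals in SQL; the column name is being compared as a constant string

Fix: Reference the column as category without single quotes

Corrected query:
SELECT id, name, category FROM products WHERE category = 'Furniture'

Result:
id | name    | category 
---+---------+----------
2  | Sofa    | Furniture
4  | Cabinet | Furniture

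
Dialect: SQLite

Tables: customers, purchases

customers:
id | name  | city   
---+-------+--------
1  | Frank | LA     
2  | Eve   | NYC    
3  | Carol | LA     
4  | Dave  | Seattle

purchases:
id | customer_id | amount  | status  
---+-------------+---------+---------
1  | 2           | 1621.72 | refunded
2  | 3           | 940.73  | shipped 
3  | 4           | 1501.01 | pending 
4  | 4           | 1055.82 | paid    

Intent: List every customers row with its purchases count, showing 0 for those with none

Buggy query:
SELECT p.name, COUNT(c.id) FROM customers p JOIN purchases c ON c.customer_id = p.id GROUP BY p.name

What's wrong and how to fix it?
Bug: An inner join excludes parents with zero children

Fix: Use LEFT JOIN so parents without children still appear (COUNT(c.id) gives 0)

Corrected query:
SELECT p.name, COUNT(c.id) FROM customers p LEFT JOIN purchases c ON c.customer_id = p.id GROUP BY p.name

Result:
name  | COUNT(c.id)
------+------------
Carol | 1          
Dave  | 2          
Eve   | 1          
Frank | 0          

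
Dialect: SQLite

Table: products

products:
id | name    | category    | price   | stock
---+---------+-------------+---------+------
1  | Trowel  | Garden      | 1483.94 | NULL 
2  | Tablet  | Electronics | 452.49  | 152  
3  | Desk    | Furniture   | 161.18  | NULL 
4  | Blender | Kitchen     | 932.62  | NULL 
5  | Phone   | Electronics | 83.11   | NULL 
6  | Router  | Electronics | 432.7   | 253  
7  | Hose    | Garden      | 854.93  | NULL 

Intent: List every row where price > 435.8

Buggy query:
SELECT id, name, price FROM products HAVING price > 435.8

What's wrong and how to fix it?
Bug: This is a non-aggregate query (no GROUP BY, no aggregates), so in SQLite the HAVING clause is invalid here; a row-level condition belongs in WHERE

Fix: Use WHERE for row-level filtering

Corrected query:
SELECT id, name, price FROM products WHERE price > 435.8

Result:
id | name    | price  
---+---------+--------
1  | Trowel  | 1483.94
2  | Tablet  | 452.49 
4  | Blender | 932.62 
7  | Hose    | 854.93 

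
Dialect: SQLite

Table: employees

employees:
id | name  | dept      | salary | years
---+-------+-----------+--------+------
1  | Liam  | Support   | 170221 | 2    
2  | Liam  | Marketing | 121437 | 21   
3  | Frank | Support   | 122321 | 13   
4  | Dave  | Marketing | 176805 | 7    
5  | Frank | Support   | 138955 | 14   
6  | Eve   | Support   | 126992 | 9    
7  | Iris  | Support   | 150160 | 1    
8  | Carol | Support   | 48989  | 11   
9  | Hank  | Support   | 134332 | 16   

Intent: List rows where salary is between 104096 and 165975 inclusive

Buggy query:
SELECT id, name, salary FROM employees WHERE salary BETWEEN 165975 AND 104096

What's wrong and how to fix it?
Bug: The bounds are reversed; BETWEEN a AND b requires a <= b to match anything

Fix: Swap the bounds so the smaller value comes first

Corrected query:
SELECT id, name, salary FROM employees WHERE salary BETWEEN 104096 AND 165975

Result:
id | name  | salary
---+-------+-------
2  | Liam  | 121437
3  | Frank | 122321
5  | Frank | 138955
6  | Eve   | 126992
7  | Iris  | 150160
9  | Hank  | 134332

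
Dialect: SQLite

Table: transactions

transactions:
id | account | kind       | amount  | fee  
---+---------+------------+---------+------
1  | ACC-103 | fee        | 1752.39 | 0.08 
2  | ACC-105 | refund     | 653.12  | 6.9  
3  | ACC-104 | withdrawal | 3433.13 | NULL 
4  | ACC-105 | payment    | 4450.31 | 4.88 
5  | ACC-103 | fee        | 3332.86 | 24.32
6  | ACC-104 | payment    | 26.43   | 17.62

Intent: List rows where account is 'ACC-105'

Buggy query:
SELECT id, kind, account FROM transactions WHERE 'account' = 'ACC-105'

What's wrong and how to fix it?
Bug: Single quotes denote string literals in SQL; the column name is being compared as a constant string

Fix: Reference the column as account without single quotes

Corrected query:
SELECT id, kind, account FROM transactions WHERE account = 'ACC-105'

Result:
id | kind    | account
---+---------+--------
2  | refund  | ACC-105
4  | payment | ACC-105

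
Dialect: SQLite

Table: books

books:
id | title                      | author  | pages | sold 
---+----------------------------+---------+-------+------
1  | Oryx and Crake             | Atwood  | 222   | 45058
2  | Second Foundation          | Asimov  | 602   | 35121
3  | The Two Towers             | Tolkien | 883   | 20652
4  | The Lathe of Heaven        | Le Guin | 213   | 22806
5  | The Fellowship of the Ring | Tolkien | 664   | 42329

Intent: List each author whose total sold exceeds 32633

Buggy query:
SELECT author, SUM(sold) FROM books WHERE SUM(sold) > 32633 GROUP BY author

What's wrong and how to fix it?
Bug: Aggregate functions cannot appear in a WHERE clause

Fix: Move the aggregate condition to a HAVING clause

Corrected query:
SELECT author, SUM(sold) FROM books GROUP BY author HAVING SUM(sold) > 32633

Result:
author  | SUM(sold)
--------+----------
Asimov  | 35121    
Atwood  | 45058    
Tolkien | 62981    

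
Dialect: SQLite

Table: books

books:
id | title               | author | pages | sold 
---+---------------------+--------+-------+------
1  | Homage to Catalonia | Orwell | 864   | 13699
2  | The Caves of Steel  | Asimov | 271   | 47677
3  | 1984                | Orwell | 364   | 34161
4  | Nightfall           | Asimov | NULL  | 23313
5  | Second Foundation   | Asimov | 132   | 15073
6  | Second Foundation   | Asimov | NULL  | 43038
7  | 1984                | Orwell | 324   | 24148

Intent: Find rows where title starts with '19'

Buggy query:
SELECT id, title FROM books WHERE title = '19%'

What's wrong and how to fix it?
Bug: Wildcards only work with LIKE; '=' treats '%' as a literal character

Fix: Use LIKE for wildcard pattern matching

Corrected query:
SELECT id, title FROM books WHERE title LIKE '19%'

Result:
id | title
---+------
3  | 1984 
7  | 1984 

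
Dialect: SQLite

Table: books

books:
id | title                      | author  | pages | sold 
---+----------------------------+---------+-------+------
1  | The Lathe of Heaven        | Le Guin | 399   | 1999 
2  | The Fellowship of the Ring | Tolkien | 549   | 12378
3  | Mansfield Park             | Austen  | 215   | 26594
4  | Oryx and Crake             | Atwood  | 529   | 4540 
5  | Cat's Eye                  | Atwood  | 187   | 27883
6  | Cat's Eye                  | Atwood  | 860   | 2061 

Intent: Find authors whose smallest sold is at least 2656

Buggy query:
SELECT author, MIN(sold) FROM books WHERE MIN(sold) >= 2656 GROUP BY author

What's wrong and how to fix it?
Bug: Aggregates like MIN are computed per group after WHERE runs

Fix: Use HAVING for the per-group MIN condition

Corrected query:
SELECT author, MIN(sold) FROM books GROUP BY author HAVING MIN(sold) >= 2656

Result:
author  | MIN(sold)
--------+----------
Austen  | 26594    
Tolkien | 12378    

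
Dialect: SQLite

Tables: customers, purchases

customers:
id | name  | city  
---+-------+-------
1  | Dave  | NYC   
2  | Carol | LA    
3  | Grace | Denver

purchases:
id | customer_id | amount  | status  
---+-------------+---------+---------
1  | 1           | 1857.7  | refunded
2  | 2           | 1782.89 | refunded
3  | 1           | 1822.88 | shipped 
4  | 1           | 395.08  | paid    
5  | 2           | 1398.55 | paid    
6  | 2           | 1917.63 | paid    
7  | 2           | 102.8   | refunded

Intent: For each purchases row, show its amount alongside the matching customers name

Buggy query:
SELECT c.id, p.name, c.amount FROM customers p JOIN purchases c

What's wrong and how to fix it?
Bug: Missing join condition: each purchases row is matched to all customers rows instead of just its own

Fix: Add ON c.customer_id = p.id to the JOIN

Corrected query:
SELECT c.id, p.name, c.amount FROM customers p JOIN purchases c ON c.customer_id = p.id

Result:
id | name  | amount 
---+-------+--------
1  | Dave  | 1857.7 
2  | Carol | 1782.89
3  | Dave  | 1822.88
4  | Dave  | 395.08 
5  | Carol | 1398.55
6  | Carol | 1917.63
7  | Carol | 102.8  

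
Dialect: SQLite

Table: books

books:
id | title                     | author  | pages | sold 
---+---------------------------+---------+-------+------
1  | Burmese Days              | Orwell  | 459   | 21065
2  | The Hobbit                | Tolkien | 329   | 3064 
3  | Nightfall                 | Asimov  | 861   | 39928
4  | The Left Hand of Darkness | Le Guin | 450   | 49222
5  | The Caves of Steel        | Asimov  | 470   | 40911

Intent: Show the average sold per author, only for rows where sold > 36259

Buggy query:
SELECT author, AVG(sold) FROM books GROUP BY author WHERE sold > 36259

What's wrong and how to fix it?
Bug: Row-level WHERE must come before GROUP BY in the clause order

Fix: Place WHERE between FROM and GROUP BY

Corrected query:
SELECT author, AVG(sold) FROM books WHERE sold > 36259 GROUP BY author

Result:
author  | AVG(sold)
--------+----------
Asimov  | 40419.5  
Le Guin | 49222    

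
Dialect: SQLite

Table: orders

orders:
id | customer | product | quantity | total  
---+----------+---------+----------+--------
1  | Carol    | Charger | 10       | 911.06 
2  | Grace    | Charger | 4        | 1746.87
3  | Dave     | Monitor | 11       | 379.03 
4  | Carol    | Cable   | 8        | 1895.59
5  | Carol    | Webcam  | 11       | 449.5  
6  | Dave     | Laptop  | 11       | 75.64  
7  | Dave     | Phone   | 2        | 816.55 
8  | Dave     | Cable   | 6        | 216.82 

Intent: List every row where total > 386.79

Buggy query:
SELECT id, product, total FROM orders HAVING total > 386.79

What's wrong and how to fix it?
Bug: This is a non-aggregate query (no GROUP BY, no aggregates), so in SQLite the HAVING clause is invalid here; a row-level condition belongs in WHERE

Fix: Use WHERE for row-level filtering

Corrected query:
SELECT id, product, total FROM orders WHERE total > 386.79

Result:
id | product | total  
---+---------+--------
1  | Charger | 911.06 
2  | Charger | 1746.87
4  | Cable   | 1895.59
5  | Webcam  | 449.5  
7  | Phone   | 816.55 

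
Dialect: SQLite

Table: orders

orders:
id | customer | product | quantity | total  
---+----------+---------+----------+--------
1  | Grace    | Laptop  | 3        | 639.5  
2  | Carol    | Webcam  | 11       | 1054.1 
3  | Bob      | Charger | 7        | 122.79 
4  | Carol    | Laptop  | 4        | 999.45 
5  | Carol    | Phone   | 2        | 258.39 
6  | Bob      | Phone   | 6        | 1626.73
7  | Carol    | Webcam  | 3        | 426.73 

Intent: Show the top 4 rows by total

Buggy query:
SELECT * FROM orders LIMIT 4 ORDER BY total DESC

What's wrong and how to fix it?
Bug: LIMIT must come after ORDER BY

Fix: Swap the clauses: ORDER BY first, then LIMIT

Corrected query:
SELECT * FROM orders ORDER BY total DESC LIMIT 4

Result:
id | customer | product | quantity | total  
---+----------+---------+----------+--------
6  | Bob      | Phone   | 6        | 1626.73
2  | Carol    | Webcam  | 11       | 1054.1 
4  | Carol    | Laptop  | 4        | 999.45 
1  | Grace    | Laptop  | 3        | 639.5  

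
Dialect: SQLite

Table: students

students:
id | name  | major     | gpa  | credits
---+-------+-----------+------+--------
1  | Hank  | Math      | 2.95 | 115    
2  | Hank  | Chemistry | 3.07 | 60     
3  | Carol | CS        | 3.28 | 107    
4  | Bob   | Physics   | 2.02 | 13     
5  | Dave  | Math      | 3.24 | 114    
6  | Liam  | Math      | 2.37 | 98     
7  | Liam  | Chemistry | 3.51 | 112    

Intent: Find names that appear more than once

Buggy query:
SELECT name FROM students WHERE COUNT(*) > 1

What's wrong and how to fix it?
Bug: WHERE can't reference COUNT(*); aggregates are computed after WHERE

Fix: GROUP BY name, then filter groups with HAVING COUNT(*) > 1

Corrected query:
SELECT name FROM students GROUP BY name HAVING COUNT(*) > 1

Result:
name
----
Hank
Liam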